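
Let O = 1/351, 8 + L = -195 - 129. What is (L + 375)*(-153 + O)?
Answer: -2309186/351 ≈ -6578.9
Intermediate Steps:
L = -332 (L = -8 + (-195 - 129) = -8 - 324 = -332)
O = 1/351 ≈ 0.0028490
(L + 375)*(-153 + O) = (-332 + 375)*(-153 + 1/351) = 43*(-53702/351) = -2309186/351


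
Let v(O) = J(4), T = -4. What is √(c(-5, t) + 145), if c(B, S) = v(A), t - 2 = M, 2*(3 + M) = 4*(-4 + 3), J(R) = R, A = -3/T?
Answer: √149 ≈ 12.207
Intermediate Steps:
A = ¾ (A = -3/(-4) = -3*(-¼) = ¾ ≈ 0.75000)
M = -5 (M = -3 + (4*(-4 + 3))/2 = -3 + (4*(-1))/2 = -3 + (½)*(-4) = -3 - 2 = -5)
t = -3 (t = 2 - 5 = -3)
v(O) = 4
c(B, S) = 4
√(c(-5, t) + 145) = √(4 + 145) = √149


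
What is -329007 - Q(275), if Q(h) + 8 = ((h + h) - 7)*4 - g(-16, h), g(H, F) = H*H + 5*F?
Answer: -329540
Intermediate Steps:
g(H, F) = H**2 + 5*F
Q(h) = -292 + 3*h (Q(h) = -8 + (((h + h) - 7)*4 - ((-16)**2 + 5*h)) = -8 + ((2*h - 7)*4 - (256 + 5*h)) = -8 + ((-7 + 2*h)*4 + (-256 - 5*h)) = -8 + ((-28 + 8*h) + (-256 - 5*h)) = -8 + (-284 + 3*h) = -292 + 3*h)
-329007 - Q(275) = -329007 - (-292 + 3*275) = -329007 - (-292 + 825) = -329007 - 1*533 = -329007 - 533 = -329540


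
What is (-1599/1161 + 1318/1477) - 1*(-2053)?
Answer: 1173215572/571599 ≈ 2052.5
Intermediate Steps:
(-1599/1161 + 1318/1477) - 1*(-2053) = (-1599*1/1161 + 1318*(1/1477)) + 2053 = (-533/387 + 1318/1477) + 2053 = -277175/571599 + 2053 = 1173215572/571599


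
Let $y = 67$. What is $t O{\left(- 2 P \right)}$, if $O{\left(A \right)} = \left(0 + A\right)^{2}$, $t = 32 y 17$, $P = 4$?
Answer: $2332672$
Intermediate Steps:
$t = 36448$ ($t = 32 \cdot 67 \cdot 17 = 2144 \cdot 17 = 36448$)
$O{\left(A \right)} = A^{2}$
$t O{\left(- 2 P \right)} = 36448 \left(\left(-2\right) 4\right)^{2} = 36448 \left(-8\right)^{2} = 36448 \cdot 64 = 2332672$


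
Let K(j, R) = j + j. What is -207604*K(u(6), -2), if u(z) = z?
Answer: -2491248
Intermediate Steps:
K(j, R) = 2*j
-207604*K(u(6), -2) = -415208*6 = -207604*12 = -2491248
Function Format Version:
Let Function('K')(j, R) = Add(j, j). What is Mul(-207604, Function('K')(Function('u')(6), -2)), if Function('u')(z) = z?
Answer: -2491248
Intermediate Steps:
Function('K')(j, R) = Mul(2, j)
Mul(-207604, Function('K')(Function('u')(6), -2)) = Mul(-207604, Mul(2, 6)) = Mul(-207604, 12) = -2491248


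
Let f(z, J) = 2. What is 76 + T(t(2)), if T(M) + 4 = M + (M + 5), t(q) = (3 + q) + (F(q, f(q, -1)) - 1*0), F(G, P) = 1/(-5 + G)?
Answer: 259/3 ≈ 86.333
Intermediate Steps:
t(q) = 3 + q + 1/(-5 + q) (t(q) = (3 + q) + (1/(-5 + q) - 1*0) = (3 + q) + (1/(-5 + q) + 0) = (3 + q) + 1/(-5 + q) = 3 + q + 1/(-5 + q))
T(M) = 1 + 2*M (T(M) = -4 + (M + (M + 5)) = -4 + (M + (5 + M)) = -4 + (5 + 2*M) = 1 + 2*M)
76 + T(t(2)) = 76 + (1 + 2*((1 + (-5 + 2)*(3 + 2))/(-5 + 2))) = 76 + (1 + 2*((1 - 3*5)/(-3))) = 76 + (1 + 2*(-(1 - 15)/3)) = 76 + (1 + 2*(-⅓*(-14))) = 76 + (1 + 2*(14/3)) = 76 + (1 + 28/3) = 76 + 31/3 = 259/3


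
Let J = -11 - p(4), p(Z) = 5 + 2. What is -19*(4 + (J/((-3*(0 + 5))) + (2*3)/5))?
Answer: -608/5 ≈ -121.60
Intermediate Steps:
p(Z) = 7
J = -18 (J = -11 - 1*7 = -11 - 7 = -18)
-19*(4 + (J/((-3*(0 + 5))) + (2*3)/5)) = -19*(4 + (-18*(-1/(3*(0 + 5))) + (2*3)/5)) = -19*(4 + (-18/((-3*5)) + 6*(⅕))) = -19*(4 + (-18/(-15) + 6/5)) = -19*(4 + (-18*(-1/15) + 6/5)) = -19*(4 + (6/5 + 6/5)) = -19*(4 + 12/5) = -19*32/5 = -608/5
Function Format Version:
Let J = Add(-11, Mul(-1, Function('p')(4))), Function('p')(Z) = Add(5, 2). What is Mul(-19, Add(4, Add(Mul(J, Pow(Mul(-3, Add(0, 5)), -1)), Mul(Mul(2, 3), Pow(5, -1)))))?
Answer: Rational(-608, 5) ≈ -121.60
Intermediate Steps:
Function('p')(Z) = 7
J = -18 (J = Add(-11, Mul(-1, 7)) = Add(-11, -7) = -18)
Mul(-19, Add(4, Add(Mul(J, Pow(Mul(-3, Add(0, 5)), -1)), Mul(Mul(2, 3), Pow(5, -1))))) = Mul(-19, Add(4, Add(Mul(-18, Pow(Mul(-3, Add(0, 5)), -1)), Mul(Mul(2, 3), Pow(5, -1))))) = Mul(-19, Add(4, Add(Mul(-18, Pow(Mul(-3, 5), -1)), Mul(6, Rational(1, 5))))) = Mul(-19, Add(4, Add(Mul(-18, Pow(-15, -1)), Rational(6, 5)))) = Mul(-19, Add(4, Add(Mul(-18, Rational(-1, 15)), Rational(6, 5)))) = Mul(-19, Add(4, Add(Rational(6, 5), Rational(6, 5)))) = Mul(-19, Add(4, Rational(12, 5))) = Mul(-19, Rational(32, 5)) = Rational(-608, 5)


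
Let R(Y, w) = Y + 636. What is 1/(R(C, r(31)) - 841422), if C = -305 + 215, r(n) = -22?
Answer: -1/840876 ≈ -1.1892e-6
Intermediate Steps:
C = -90
R(Y, w) = 636 + Y
1/(R(C, r(31)) - 841422) = 1/((636 - 90) - 841422) = 1/(546 - 841422) = 1/(-840876) = -1/840876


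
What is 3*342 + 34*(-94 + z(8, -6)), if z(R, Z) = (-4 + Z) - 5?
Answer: -2680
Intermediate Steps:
z(R, Z) = -9 + Z
3*342 + 34*(-94 + z(8, -6)) = 3*342 + 34*(-94 + (-9 - 6)) = 1026 + 34*(-94 - 15) = 1026 + 34*(-109) = 1026 - 3706 = -2680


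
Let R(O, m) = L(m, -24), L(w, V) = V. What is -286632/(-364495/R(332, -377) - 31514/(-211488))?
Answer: -3367734912/178442303 ≈ -18.873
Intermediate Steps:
R(O, m) = -24
-286632/(-364495/R(332, -377) - 31514/(-211488)) = -286632/(-364495/(-24) - 31514/(-211488)) = -286632/(-364495*(-1/24) - 31514*(-1/211488)) = -286632/(364495/24 + 15757/105744) = -286632/535326909/35248 = -286632*35248/535326909 = -3367734912/178442303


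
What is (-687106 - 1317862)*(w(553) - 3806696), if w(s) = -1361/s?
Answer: 602952379415576/79 ≈ 7.6323e+12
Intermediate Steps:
(-687106 - 1317862)*(w(553) - 3806696) = (-687106 - 1317862)*(-1361/553 - 3806696) = -2004968*(-1361*1/553 - 3806696) = -2004968*(-1361/553 - 3806696) = -2004968*(-2105104249/553) = 602952379415576/79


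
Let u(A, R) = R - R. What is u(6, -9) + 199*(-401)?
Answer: -79799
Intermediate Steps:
u(A, R) = 0
u(6, -9) + 199*(-401) = 0 + 199*(-401) = 0 - 79799 = -79799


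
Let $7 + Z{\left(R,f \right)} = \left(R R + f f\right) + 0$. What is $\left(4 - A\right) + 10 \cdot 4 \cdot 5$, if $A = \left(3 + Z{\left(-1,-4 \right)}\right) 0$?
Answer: $204$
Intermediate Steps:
$Z{\left(R,f \right)} = -7 + R^{2} + f^{2}$ ($Z{\left(R,f \right)} = -7 + \left(\left(R R + f f\right) + 0\right) = -7 + \left(\left(R^{2} + f^{2}\right) + 0\right) = -7 + \left(R^{2} + f^{2}\right) = -7 + R^{2} + f^{2}$)
$A = 0$ ($A = \left(3 + \left(-7 + \left(-1\right)^{2} + \left(-4\right)^{2}\right)\right) 0 = \left(3 + \left(-7 + 1 + 16\right)\right) 0 = \left(3 + 10\right) 0 = 13 \cdot 0 = 0$)
$\left(4 - A\right) + 10 \cdot 4 \cdot 5 = \left(4 - 0\right) + 10 \cdot 4 \cdot 5 = \left(4 + 0\right) + 10 \cdot 20 = 4 + 200 = 204$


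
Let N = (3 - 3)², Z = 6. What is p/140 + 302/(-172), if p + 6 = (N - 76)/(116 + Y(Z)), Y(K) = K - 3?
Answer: -64590/35819 ≈ -1.8032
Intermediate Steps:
Y(K) = -3 + K
N = 0 (N = 0² = 0)
p = -790/119 (p = -6 + (0 - 76)/(116 + (-3 + 6)) = -6 - 76/(116 + 3) = -6 - 76/119 = -790/119 ≈ -6.6387)
p/140 + 302/(-172) = -790/119/140 + 302/(-172) = -790/119*1/140 + 302*(-1/172) = -79/1666 - 151/86 = -64590/35819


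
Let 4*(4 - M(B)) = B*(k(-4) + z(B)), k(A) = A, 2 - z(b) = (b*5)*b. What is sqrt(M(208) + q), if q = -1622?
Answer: sqrt(11247126) ≈ 3353.7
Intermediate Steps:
z(b) = 2 - 5*b**2 (z(b) = 2 - b*5*b = 2 - 5*b*b = 2 - 5*b**2)
M(B) = 4 - B*(-2 - 5*B**2)/4 (M(B) = 4 - B*(-4 + (2 - 5*B**2))/4 = 4 - B*(-2 - 5*B**2)/4)
sqrt(M(208) + q) = sqrt((4 + (1/2)*208 + (5/4)*208**3) - 1622) = sqrt((4 + 104 + (5/4)*8998912) - 1622) = sqrt((4 + 104 + 11248640) - 1622) = sqrt(11248748 - 1622) = sqrt(11247126)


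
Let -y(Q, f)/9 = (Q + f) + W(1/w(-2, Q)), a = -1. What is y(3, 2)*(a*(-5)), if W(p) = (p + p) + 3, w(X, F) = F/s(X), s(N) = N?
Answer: -300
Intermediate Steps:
w(X, F) = F/X
W(p) = 3 + 2*p (W(p) = 2*p + 3 = 3 + 2*p)
y(Q, f) = -27 - 9*Q - 9*f + 36/Q (y(Q, f) = -9*((Q + f) + (3 + 2/((Q/(-2))))) = -9*((Q + f) + (3 + 2/((Q*(-½))))) = -9*((Q + f) + (3 + 2/((-Q/2)))) = -9*((Q + f) + (3 + 2*(-2/Q))) = -9*((Q + f) + (3 - 4/Q)) = -9*(3 + Q + f - 4/Q) = -27 - 9*Q - 9*f + 36/Q)
y(3, 2)*(a*(-5)) = (-27 - 9*3 - 9*2 + 36/3)*(-1*(-5)) = (-27 - 27 - 18 + 36*(⅓))*5 = (-27 - 27 - 18 + 12)*5 = -60*5 = -300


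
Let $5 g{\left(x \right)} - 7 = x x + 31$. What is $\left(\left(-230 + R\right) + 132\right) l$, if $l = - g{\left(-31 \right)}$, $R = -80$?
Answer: $\frac{177822}{5} \approx 35564.0$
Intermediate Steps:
$g{\left(x \right)} = \frac{38}{5} + \frac{x^{2}}{5}$ ($g{\left(x \right)} = \frac{7}{5} + \frac{x x + 31}{5} = \frac{7}{5} + \frac{x^{2} + 31}{5} = \frac{7}{5} + \frac{31 + x^{2}}{5} = \frac{7}{5} + \left(\frac{31}{5} + \frac{x^{2}}{5}\right) = \frac{38}{5} + \frac{x^{2}}{5}$)
$l = - \frac{999}{5}$ ($l = - (\frac{38}{5} + \frac{\left(-31\right)^{2}}{5}) = - (\frac{38}{5} + \frac{1}{5} \cdot 961) = - (\frac{38}{5} + \frac{961}{5}) = \left(-1\right) \frac{999}{5} = - \frac{999}{5} \approx -199.8$)
$\left(\left(-230 + R\right) + 132\right) l = \left(\left(-230 - 80\right) + 132\right) \left(- \frac{999}{5}\right) = \left(-310 + 132\right) \left(- \frac{999}{5}\right) = \left(-178\right) \left(- \frac{999}{5}\right) = \frac{177822}{5}$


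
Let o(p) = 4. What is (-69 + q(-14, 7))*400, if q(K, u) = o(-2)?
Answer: -26000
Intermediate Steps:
q(K, u) = 4
(-69 + q(-14, 7))*400 = (-69 + 4)*400 = -65*400 = -26000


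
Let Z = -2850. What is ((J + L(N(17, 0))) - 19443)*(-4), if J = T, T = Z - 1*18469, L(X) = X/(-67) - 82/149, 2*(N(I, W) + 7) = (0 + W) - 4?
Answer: 1627724796/9983 ≈ 1.6305e+5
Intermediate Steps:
N(I, W) = -9 + W/2 (N(I, W) = -7 + ((0 + W) - 4)/2 = -7 + (W - 4)/2 = -7 + (-4 + W)/2 = -7 + (-2 + W/2) = -9 + W/2)
L(X) = -82/149 - X/67 (L(X) = X*(-1/67) - 82*1/149 = -X/67 - 82/149 = -82/149 - X/67)
T = -21319 (T = -2850 - 1*18469 = -2850 - 18469 = -21319)
J = -21319
((J + L(N(17, 0))) - 19443)*(-4) = ((-21319 + (-82/149 - (-9 + (1/2)*0)/67)) - 19443)*(-4) = ((-21319 + (-82/149 - (-9 + 0)/67)) - 19443)*(-4) = ((-21319 + (-82/149 - 1/67*(-9))) - 19443)*(-4) = ((-21319 + (-82/149 + 9/67)) - 19443)*(-4) = ((-21319 - 4153/9983) - 19443)*(-4) = (-212831730/9983 - 19443)*(-4) = -406931199/9983*(-4) = 1627724796/9983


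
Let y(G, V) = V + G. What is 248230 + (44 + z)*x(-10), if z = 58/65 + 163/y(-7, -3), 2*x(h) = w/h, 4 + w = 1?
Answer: 645409151/2600 ≈ 2.4823e+5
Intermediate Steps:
w = -3 (w = -4 + 1 = -3)
y(G, V) = G + V
x(h) = -3/(2*h) (x(h) = (-3/h)/2 = -3/(2*h))
z = -2003/130 (z = 58/65 + 163/(-7 - 3) = 58*(1/65) + 163/(-10) = 58/65 + 163*(-1/10) = 58/65 - 163/10 = -2003/130 ≈ -15.408)
248230 + (44 + z)*x(-10) = 248230 + (44 - 2003/130)*(-3/2/(-10)) = 248230 + 3717*(-3/2*(-1/10))/130 = 248230 + (3717/130)*(3/20) = 248230 + 11151/2600 = 645409151/2600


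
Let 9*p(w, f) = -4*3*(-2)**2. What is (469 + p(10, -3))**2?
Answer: 1934881/9 ≈ 2.1499e+5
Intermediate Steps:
p(w, f) = -16/3 (p(w, f) = (-4*3*(-2)**2)/9 = (-12*4)/9 = (1/9)*(-48) = -16/3)
(469 + p(10, -3))**2 = (469 - 16/3)**2 = (1391/3)**2 = 1934881/9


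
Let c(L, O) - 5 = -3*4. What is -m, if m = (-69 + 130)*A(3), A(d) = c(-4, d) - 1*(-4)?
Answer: 183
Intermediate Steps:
c(L, O) = -7 (c(L, O) = 5 - 3*4 = 5 - 12 = -7)
A(d) = -3 (A(d) = -7 - 1*(-4) = -7 + 4 = -3)
m = -183 (m = (-69 + 130)*(-3) = 61*(-3) = -183)
-m = -1*(-183) = 183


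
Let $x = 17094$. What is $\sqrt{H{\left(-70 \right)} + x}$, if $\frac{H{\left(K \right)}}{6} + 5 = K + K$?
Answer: $52 \sqrt{6} \approx 127.37$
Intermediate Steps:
$H{\left(K \right)} = -30 + 12 K$ ($H{\left(K \right)} = -30 + 6 \left(K + K\right) = -30 + 6 \cdot 2 K = -30 + 12 K$)
$\sqrt{H{\left(-70 \right)} + x} = \sqrt{\left(-30 + 12 \left(-70\right)\right) + 17094} = \sqrt{\left(-30 - 840\right) + 17094} = \sqrt{-870 + 17094} = \sqrt{16224} = 52 \sqrt{6}$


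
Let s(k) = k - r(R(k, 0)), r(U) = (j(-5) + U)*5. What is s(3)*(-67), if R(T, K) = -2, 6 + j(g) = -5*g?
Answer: 5494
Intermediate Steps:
j(g) = -6 - 5*g
r(U) = 95 + 5*U (r(U) = ((-6 - 5*(-5)) + U)*5 = ((-6 + 25) + U)*5 = (19 + U)*5 = 95 + 5*U)
s(k) = -85 + k (s(k) = k - (95 + 5*(-2)) = k - (95 - 10) = k - 1*85 = k - 85 = -85 + k)
s(3)*(-67) = (-85 + 3)*(-67) = -82*(-67) = 5494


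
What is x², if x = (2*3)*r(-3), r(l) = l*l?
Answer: 2916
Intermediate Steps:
r(l) = l²
x = 54 (x = (2*3)*(-3)² = 6*9 = 54)
x² = 54² = 2916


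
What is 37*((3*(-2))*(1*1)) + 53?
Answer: -169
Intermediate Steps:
37*((3*(-2))*(1*1)) + 53 = 37*(-6*1) + 53 = 37*(-6) + 53 = -222 + 53 = -169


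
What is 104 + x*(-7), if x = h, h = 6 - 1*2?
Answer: 76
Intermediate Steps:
h = 4 (h = 6 - 2 = 4)
x = 4
104 + x*(-7) = 104 + 4*(-7) = 104 - 28 = 76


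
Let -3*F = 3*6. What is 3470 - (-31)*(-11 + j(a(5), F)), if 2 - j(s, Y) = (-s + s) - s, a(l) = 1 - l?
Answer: 3067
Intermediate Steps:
F = -6 ≈ -6.0000
j(s, Y) = 2 + s (j(s, Y) = 2 - ((-s + s) - s) = 2 - (0 - s) = 2 - (-1)*s = 2 + s)
3470 - (-31)*(-11 + j(a(5), F)) = 3470 - (-31)*(-11 + (2 + (1 - 1*5))) = 3470 - (-31)*(-11 + (2 + (1 - 5))) = 3470 - (-31)*(-11 + (2 - 4)) = 3470 - (-31)*(-11 - 2) = 3470 - (-31)*(-13) = 3470 - 1*403 = 3470 - 403 = 3067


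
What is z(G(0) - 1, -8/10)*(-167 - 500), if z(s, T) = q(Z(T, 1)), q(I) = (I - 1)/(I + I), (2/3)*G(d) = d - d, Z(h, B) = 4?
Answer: -2001/8 ≈ -250.13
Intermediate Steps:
G(d) = 0 (G(d) = 3*(d - d)/2 = (3/2)*0 = 0)
q(I) = (-1 + I)/(2*I) (q(I) = (-1 + I)/((2*I)) = (-1 + I)*(1/(2*I)) = (-1 + I)/(2*I))
z(s, T) = 3/8 (z(s, T) = (1/2)*(-1 + 4)/4 = (1/2)*(1/4)*3 = 3/8)
z(G(0) - 1, -8/10)*(-167 - 500) = 3*(-167 - 500)/8 = (3/8)*(-667) = -2001/8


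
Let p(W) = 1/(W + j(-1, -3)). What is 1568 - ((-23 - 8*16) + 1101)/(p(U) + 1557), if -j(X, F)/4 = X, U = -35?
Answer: 37825819/24133 ≈ 1567.4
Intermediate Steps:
j(X, F) = -4*X
p(W) = 1/(4 + W) (p(W) = 1/(W - 4*(-1)) = 1/(W + 4) = 1/(4 + W))
1568 - ((-23 - 8*16) + 1101)/(p(U) + 1557) = 1568 - ((-23 - 8*16) + 1101)/(1/(4 - 35) + 1557) = 1568 - ((-23 - 128) + 1101)/(1/(-31) + 1557) = 1568 - (-151 + 1101)/(-1/31 + 1557) = 1568 - 950/48266/31 = 1568 - 950*31/48266 = 1568 - 1*14725/24133 = 1568 - 14725/24133 = 37825819/24133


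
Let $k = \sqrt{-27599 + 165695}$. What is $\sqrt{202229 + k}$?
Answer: $\sqrt{202229 + 12 \sqrt{959}} \approx 450.11$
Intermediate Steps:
$k = 12 \sqrt{959}$ ($k = \sqrt{138096} = 12 \sqrt{959} \approx 371.61$)
$\sqrt{202229 + k} = \sqrt{202229 + 12 \sqrt{959}}$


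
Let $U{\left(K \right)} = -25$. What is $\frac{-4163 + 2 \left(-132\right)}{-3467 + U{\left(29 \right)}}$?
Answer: $\frac{4427}{3492} \approx 1.2678$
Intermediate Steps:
$\frac{-4163 + 2 \left(-132\right)}{-3467 + U{\left(29 \right)}} = \frac{-4163 + 2 \left(-132\right)}{-3467 - 25} = \frac{-4163 - 264}{-3492} = \left(-4427\right) \left(- \frac{1}{3492}\right) = \frac{4427}{3492}$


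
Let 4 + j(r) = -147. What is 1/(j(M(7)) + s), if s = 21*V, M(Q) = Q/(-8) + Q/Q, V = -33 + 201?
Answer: 1/3377 ≈ 0.00029612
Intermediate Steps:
V = 168
M(Q) = 1 - Q/8 (M(Q) = Q*(-⅛) + 1 = -Q/8 + 1 = 1 - Q/8)
j(r) = -151 (j(r) = -4 - 147 = -151)
s = 3528 (s = 21*168 = 3528)
1/(j(M(7)) + s) = 1/(-151 + 3528) = 1/3377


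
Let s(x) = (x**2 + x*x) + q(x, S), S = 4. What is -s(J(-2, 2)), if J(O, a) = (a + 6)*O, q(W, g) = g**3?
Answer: -576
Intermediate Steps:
J(O, a) = O*(6 + a) (J(O, a) = (6 + a)*O = O*(6 + a))
s(x) = 64 + 2*x**2 (s(x) = (x**2 + x*x) + 4**3 = (x**2 + x**2) + 64 = 2*x**2 + 64 = 64 + 2*x**2)
-s(J(-2, 2)) = -(64 + 2*(-2*(6 + 2))**2) = -(64 + 2*(-2*8)**2) = -(64 + 2*(-16)**2) = -(64 + 2*256) = -(64 + 512) = -1*576 = -576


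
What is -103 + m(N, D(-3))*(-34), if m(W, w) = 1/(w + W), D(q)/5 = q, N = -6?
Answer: -2129/21 ≈ -101.38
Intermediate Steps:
D(q) = 5*q
m(W, w) = 1/(W + w)
-103 + m(N, D(-3))*(-34) = -103 - 34/(-6 + 5*(-3)) = -103 - 34/(-6 - 15) = -103 - 34/(-21) = -103 - 1/21*(-34) = -103 + 34/21 = -2129/21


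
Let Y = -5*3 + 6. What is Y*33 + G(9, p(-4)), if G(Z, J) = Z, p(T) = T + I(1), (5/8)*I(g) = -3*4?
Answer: -288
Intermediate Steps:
I(g) = -96/5 (I(g) = 8*(-3*4)/5 = (8/5)*(-12) = -96/5)
p(T) = -96/5 + T (p(T) = T - 96/5 = -96/5 + T)
Y = -9 (Y = -15 + 6 = -9)
Y*33 + G(9, p(-4)) = -9*33 + 9 = -297 + 9 = -288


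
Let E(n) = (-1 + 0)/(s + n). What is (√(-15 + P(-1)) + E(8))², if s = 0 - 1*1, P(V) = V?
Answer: (1 - 28*I)²/49 ≈ -15.98 - 1.1429*I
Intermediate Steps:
s = -1 (s = 0 - 1 = -1)
E(n) = -1/(-1 + n) (E(n) = (-1 + 0)/(-1 + n) = -1/(-1 + n))
(√(-15 + P(-1)) + E(8))² = (√(-15 - 1) - 1/(-1 + 8))² = (√(-16) - 1/7)² = (4*I - 1*⅐)² = (4*I - ⅐)² = (-⅐ + 4*I)²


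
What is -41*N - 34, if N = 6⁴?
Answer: -53170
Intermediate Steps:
N = 1296
-41*N - 34 = -41*1296 - 34 = -53136 - 34 = -53170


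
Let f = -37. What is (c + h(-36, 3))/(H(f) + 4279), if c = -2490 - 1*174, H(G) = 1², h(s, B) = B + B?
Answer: -1329/2140 ≈ -0.62103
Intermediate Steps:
h(s, B) = 2*B
H(G) = 1
c = -2664 (c = -2490 - 174 = -2664)
(c + h(-36, 3))/(H(f) + 4279) = (-2664 + 2*3)/(1 + 4279) = (-2664 + 6)/4280 = -2658*1/4280 = -1329/2140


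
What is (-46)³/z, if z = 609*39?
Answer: -97336/23751 ≈ -4.0982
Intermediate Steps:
z = 23751
(-46)³/z = (-46)³/23751 = -97336*1/23751 = -97336/23751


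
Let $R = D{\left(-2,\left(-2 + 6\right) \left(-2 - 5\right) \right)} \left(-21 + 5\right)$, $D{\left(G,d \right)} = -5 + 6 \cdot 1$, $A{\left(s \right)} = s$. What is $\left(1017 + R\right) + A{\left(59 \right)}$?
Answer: $1060$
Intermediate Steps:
$D{\left(G,d \right)} = 1$ ($D{\left(G,d \right)} = -5 + 6 = 1$)
$R = -16$ ($R = 1 \left(-21 + 5\right) = 1 \left(-16\right) = -16$)
$\left(1017 + R\right) + A{\left(59 \right)} = \left(1017 - 16\right) + 59 = 1001 + 59 = 1060$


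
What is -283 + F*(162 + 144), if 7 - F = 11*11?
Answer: -35167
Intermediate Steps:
F = -114 (F = 7 - 11*11 = 7 - 1*121 = 7 - 121 = -114)
-283 + F*(162 + 144) = -283 - 114*(162 + 144) = -283 - 114*306 = -283 - 34884 = -35167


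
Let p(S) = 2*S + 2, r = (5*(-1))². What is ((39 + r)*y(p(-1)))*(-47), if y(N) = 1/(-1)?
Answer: 3008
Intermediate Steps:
r = 25 (r = (-5)² = 25)
p(S) = 2 + 2*S
y(N) = -1
((39 + r)*y(p(-1)))*(-47) = ((39 + 25)*(-1))*(-47) = (64*(-1))*(-47) = -64*(-47) = 3008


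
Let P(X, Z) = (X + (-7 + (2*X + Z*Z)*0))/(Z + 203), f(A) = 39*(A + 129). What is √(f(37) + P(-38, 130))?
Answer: √8862721/37 ≈ 80.460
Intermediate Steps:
f(A) = 5031 + 39*A (f(A) = 39*(129 + A) = 5031 + 39*A)
P(X, Z) = (-7 + X)/(203 + Z) (P(X, Z) = (X + (-7 + (2*X + Z²)*0))/(203 + Z) = (X + (-7 + (Z² + 2*X)*0))/(203 + Z) = (X + (-7 + 0))/(203 + Z) = (X - 7)/(203 + Z) = (-7 + X)/(203 + Z))
√(f(37) + P(-38, 130)) = √((5031 + 39*37) + (-7 - 38)/(203 + 130)) = √((5031 + 1443) - 45/333) = √(6474 + (1/333)*(-45)) = √(6474 - 5/37) = √(239533/37) = √8862721/37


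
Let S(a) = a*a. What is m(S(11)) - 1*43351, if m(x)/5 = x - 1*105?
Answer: -43271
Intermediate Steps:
S(a) = a²
m(x) = -525 + 5*x (m(x) = 5*(x - 1*105) = 5*(x - 105) = 5*(-105 + x) = -525 + 5*x)
m(S(11)) - 1*43351 = (-525 + 5*11²) - 1*43351 = (-525 + 5*121) - 43351 = (-525 + 605) - 43351 = 80 - 43351 = -43271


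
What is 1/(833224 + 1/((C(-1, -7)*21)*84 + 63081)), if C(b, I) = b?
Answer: 61317/51090796009 ≈ 1.2002e-6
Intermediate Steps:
1/(833224 + 1/((C(-1, -7)*21)*84 + 63081)) = 1/(833224 + 1/(-1*21*84 + 63081)) = 1/(833224 + 1/(-21*84 + 63081)) = 1/(833224 + 1/(-1764 + 63081)) = 1/(833224 + 1/61317) = 1/(51090796009/61317) = 61317/51090796009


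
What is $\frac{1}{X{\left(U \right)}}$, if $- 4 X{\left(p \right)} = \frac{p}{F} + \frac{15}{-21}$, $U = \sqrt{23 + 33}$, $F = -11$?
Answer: $\frac{16940}{281} - \frac{4312 \sqrt{14}}{281} \approx 2.8682$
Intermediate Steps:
$U = 2 \sqrt{14}$ ($U = \sqrt{56} = 2 \sqrt{14} \approx 7.4833$)
$X{\left(p \right)} = \frac{5}{28} + \frac{p}{44}$ ($X{\left(p \right)} = - \frac{\frac{p}{-11} + \frac{15}{-21}}{4} = - \frac{p \left(- \frac{1}{11}\right) + 15 \left(- \frac{1}{21}\right)}{4} = - \frac{- \frac{p}{11} - \frac{5}{7}}{4} = - \frac{- \frac{5}{7} - \frac{p}{11}}{4} = \frac{5}{28} + \frac{p}{44}$)
$\frac{1}{X{\left(U \right)}} = \frac{1}{\frac{5}{28} + \frac{2 \sqrt{14}}{44}} = \frac{1}{\frac{5}{28} + \frac{\sqrt{14}}{22}}$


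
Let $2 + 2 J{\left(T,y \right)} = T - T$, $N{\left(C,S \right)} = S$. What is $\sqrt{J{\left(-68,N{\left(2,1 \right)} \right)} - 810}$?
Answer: $i \sqrt{811} \approx 28.478 i$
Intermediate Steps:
$J{\left(T,y \right)} = -1$ ($J{\left(T,y \right)} = -1 + \frac{T - T}{2} = -1 + \frac{1}{2} \cdot 0 = -1 + 0 = -1$)
$\sqrt{J{\left(-68,N{\left(2,1 \right)} \right)} - 810} = \sqrt{-1 - 810} = \sqrt{-811} = i \sqrt{811}$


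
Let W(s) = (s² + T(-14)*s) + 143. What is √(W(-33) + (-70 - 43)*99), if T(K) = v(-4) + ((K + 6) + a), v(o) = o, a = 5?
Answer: 2*I*√2431 ≈ 98.61*I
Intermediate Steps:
T(K) = 7 + K (T(K) = -4 + ((K + 6) + 5) = -4 + ((6 + K) + 5) = -4 + (11 + K) = 7 + K)
W(s) = 143 + s² - 7*s (W(s) = (s² + (7 - 14)*s) + 143 = (s² - 7*s) + 143 = 143 + s² - 7*s)
√(W(-33) + (-70 - 43)*99) = √((143 + (-33)² - 7*(-33)) + (-70 - 43)*99) = √((143 + 1089 + 231) - 113*99) = √(1463 - 11187) = √(-9724) = 2*I*√2431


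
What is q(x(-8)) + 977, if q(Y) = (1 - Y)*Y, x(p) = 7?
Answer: 935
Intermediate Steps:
q(Y) = Y*(1 - Y)
q(x(-8)) + 977 = 7*(1 - 1*7) + 977 = 7*(1 - 7) + 977 = 7*(-6) + 977 = -42 + 977 = 935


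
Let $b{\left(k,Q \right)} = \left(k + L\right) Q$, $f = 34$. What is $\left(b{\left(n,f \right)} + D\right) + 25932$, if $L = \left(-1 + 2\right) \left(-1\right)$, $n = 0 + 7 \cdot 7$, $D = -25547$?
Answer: $2017$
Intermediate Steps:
$n = 49$ ($n = 0 + 49 = 49$)
$L = -1$ ($L = 1 \left(-1\right) = -1$)
$b{\left(k,Q \right)} = Q \left(-1 + k\right)$ ($b{\left(k,Q \right)} = \left(k - 1\right) Q = \left(-1 + k\right) Q = Q \left(-1 + k\right)$)
$\left(b{\left(n,f \right)} + D\right) + 25932 = \left(34 \left(-1 + 49\right) - 25547\right) + 25932 = \left(34 \cdot 48 - 25547\right) + 25932 = \left(1632 - 25547\right) + 25932 = -23915 + 25932 = 2017$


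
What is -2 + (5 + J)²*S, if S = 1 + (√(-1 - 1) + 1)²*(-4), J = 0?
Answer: 123 - 200*I*√2 ≈ 123.0 - 282.84*I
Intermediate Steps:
S = 1 - 4*(1 + I*√2)² (S = 1 + (√(-2) + 1)²*(-4) = 1 + (I*√2 + 1)²*(-4) = 1 + (1 + I*√2)²*(-4) = 1 - 4*(1 + I*√2)² ≈ 5.0 - 11.314*I)
-2 + (5 + J)²*S = -2 + (5 + 0)²*(5 - 8*I*√2) = -2 + 5²*(5 - 8*I*√2) = -2 + 25*(5 - 8*I*√2) = -2 + (125 - 200*I*√2) = 123 - 200*I*√2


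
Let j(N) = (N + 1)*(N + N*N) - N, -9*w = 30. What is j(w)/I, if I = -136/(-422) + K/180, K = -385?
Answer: 337600/41397 ≈ 8.1552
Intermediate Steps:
w = -10/3 (w = -⅑*30 = -10/3 ≈ -3.3333)
I = -13799/7596 (I = -136/(-422) - 385/180 = -136*(-1/422) - 385*1/180 = 68/211 - 77/36 = -13799/7596 ≈ -1.8166)
j(N) = -N + (1 + N)*(N + N²) (j(N) = (1 + N)*(N + N²) - N = -N + (1 + N)*(N + N²))
j(w)/I = ((-10/3)²*(2 - 10/3))/(-13799/7596) = ((100/9)*(-4/3))*(-7596/13799) = -400/27*(-7596/13799) = 337600/41397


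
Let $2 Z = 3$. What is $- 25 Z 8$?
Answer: $-300$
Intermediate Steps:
$Z = \frac{3}{2}$ ($Z = \frac{1}{2} \cdot 3 = \frac{3}{2} \approx 1.5$)
$- 25 Z 8 = \left(-25\right) \frac{3}{2} \cdot 8 = \left(- \frac{75}{2}\right) 8 = -300$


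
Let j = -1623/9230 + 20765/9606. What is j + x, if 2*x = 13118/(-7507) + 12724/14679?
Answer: 1258347833720248/814190299244595 ≈ 1.5455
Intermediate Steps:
x = -48520027/110195253 (x = (13118/(-7507) + 12724/14679)/2 = (13118*(-1/7507) + 12724*(1/14679))/2 = (-13118/7507 + 12724/14679)/2 = (1/2)*(-97040054/110195253) = -48520027/110195253 ≈ -0.44031)
j = 44017603/22165845 (j = -1623*1/9230 + 20765*(1/9606) = -1623/9230 + 20765/9606 = 44017603/22165845 ≈ 1.9858)
j + x = 44017603/22165845 - 48520027/110195253 = 1258347833720248/814190299244595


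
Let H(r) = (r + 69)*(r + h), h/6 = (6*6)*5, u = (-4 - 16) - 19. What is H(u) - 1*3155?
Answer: 28075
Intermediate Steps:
u = -39 (u = -20 - 19 = -39)
h = 1080 (h = 6*((6*6)*5) = 6*(36*5) = 6*180 = 1080)
H(r) = (69 + r)*(1080 + r) (H(r) = (r + 69)*(r + 1080) = (69 + r)*(1080 + r))
H(u) - 1*3155 = (74520 + (-39)**2 + 1149*(-39)) - 1*3155 = (74520 + 1521 - 44811) - 3155 = 31230 - 3155 = 28075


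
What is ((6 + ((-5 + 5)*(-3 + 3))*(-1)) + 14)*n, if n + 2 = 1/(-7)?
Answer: -300/7 ≈ -42.857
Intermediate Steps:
n = -15/7 (n = -2 + 1/(-7) = -2 - 1/7 = -15/7 ≈ -2.1429)
((6 + ((-5 + 5)*(-3 + 3))*(-1)) + 14)*n = ((6 + ((-5 + 5)*(-3 + 3))*(-1)) + 14)*(-15/7) = ((6 + (0*0)*(-1)) + 14)*(-15/7) = ((6 + 0*(-1)) + 14)*(-15/7) = ((6 + 0) + 14)*(-15/7) = (6 + 14)*(-15/7) = 20*(-15/7) = -300/7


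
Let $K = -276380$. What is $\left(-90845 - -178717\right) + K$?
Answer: $-188508$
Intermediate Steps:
$\left(-90845 - -178717\right) + K = \left(-90845 - -178717\right) - 276380 = \left(-90845 + 178717\right) - 276380 = 87872 - 276380 = -188508$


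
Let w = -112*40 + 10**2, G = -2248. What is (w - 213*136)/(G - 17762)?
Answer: 5558/3335 ≈ 1.6666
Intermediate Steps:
w = -4380 (w = -4480 + 100 = -4380)
(w - 213*136)/(G - 17762) = (-4380 - 213*136)/(-2248 - 17762) = (-4380 - 28968)/(-20010) = -33348*(-1/20010) = 5558/3335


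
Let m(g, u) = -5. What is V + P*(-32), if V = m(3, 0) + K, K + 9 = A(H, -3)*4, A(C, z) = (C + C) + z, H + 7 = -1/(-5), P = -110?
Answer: 17198/5 ≈ 3439.6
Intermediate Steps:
H = -34/5 (H = -7 - 1/(-5) = -7 - 1*(-⅕) = -7 + ⅕ = -34/5 ≈ -6.8000)
A(C, z) = z + 2*C (A(C, z) = 2*C + z = z + 2*C)
K = -377/5 (K = -9 + (-3 + 2*(-34/5))*4 = -9 + (-3 - 68/5)*4 = -9 - 83/5*4 = -9 - 332/5 = -377/5 ≈ -75.400)
V = -402/5 (V = -5 - 377/5 = -402/5 ≈ -80.400)
V + P*(-32) = -402/5 - 110*(-32) = -402/5 + 3520 = 17198/5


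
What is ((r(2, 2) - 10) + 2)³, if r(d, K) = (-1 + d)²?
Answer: -343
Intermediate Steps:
((r(2, 2) - 10) + 2)³ = (((-1 + 2)² - 10) + 2)³ = ((1² - 10) + 2)³ = ((1 - 10) + 2)³ = (-9 + 2)³ = (-7)³ = -343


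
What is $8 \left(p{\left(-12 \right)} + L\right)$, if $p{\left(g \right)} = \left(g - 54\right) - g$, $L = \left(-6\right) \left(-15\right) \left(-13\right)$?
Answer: $-9792$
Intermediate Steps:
$L = -1170$ ($L = 90 \left(-13\right) = -1170$)
$p{\left(g \right)} = -54$ ($p{\left(g \right)} = \left(-54 + g\right) - g = -54$)
$8 \left(p{\left(-12 \right)} + L\right) = 8 \left(-54 - 1170\right) = 8 \left(-1224\right) = -9792$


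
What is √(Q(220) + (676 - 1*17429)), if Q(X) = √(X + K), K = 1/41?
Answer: √(-28161793 + 41*√369861)/41 ≈ 129.38*I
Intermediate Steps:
K = 1/41 ≈ 0.024390
Q(X) = √(1/41 + X) (Q(X) = √(X + 1/41) = √(1/41 + X))
√(Q(220) + (676 - 1*17429)) = √(√(41 + 1681*220)/41 + (676 - 1*17429)) = √(√(41 + 369820)/41 + (676 - 17429)) = √(√369861/41 - 16753) = √(-16753 + √369861/41)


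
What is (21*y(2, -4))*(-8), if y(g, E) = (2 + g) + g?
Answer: -1008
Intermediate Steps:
y(g, E) = 2 + 2*g
(21*y(2, -4))*(-8) = (21*(2 + 2*2))*(-8) = (21*(2 + 4))*(-8) = (21*6)*(-8) = 126*(-8) = -1008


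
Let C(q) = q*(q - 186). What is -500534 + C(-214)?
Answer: -414934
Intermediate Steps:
C(q) = q*(-186 + q)
-500534 + C(-214) = -500534 - 214*(-186 - 214) = -500534 - 214*(-400) = -500534 + 85600 = -414934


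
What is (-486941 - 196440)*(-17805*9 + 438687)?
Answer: -190281972402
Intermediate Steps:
(-486941 - 196440)*(-17805*9 + 438687) = -683381*(-160245 + 438687) = -683381*278442 = -190281972402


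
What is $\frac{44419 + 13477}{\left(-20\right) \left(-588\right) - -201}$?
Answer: $\frac{57896}{11961} \approx 4.8404$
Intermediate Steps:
$\frac{44419 + 13477}{\left(-20\right) \left(-588\right) - -201} = \frac{57896}{11760 + \left(-19161 + 19362\right)} = \frac{57896}{11760 + 201} = \frac{57896}{11961}$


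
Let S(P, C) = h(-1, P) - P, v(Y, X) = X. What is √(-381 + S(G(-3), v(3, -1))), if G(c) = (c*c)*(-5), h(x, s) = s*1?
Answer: I*√381 ≈ 19.519*I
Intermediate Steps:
h(x, s) = s
G(c) = -5*c² (G(c) = c²*(-5) = -5*c²)
S(P, C) = 0 (S(P, C) = P - P = 0)
√(-381 + S(G(-3), v(3, -1))) = √(-381 + 0) = √(-381) = I*√381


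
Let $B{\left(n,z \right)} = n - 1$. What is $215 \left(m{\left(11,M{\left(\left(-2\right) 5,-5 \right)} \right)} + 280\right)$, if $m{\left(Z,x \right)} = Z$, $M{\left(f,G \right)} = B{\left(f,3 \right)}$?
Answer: $62565$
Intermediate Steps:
$B{\left(n,z \right)} = -1 + n$ ($B{\left(n,z \right)} = n - 1 = -1 + n$)
$M{\left(f,G \right)} = -1 + f$
$215 \left(m{\left(11,M{\left(\left(-2\right) 5,-5 \right)} \right)} + 280\right) = 215 \left(11 + 280\right) = 215 \cdot 291 = 62565$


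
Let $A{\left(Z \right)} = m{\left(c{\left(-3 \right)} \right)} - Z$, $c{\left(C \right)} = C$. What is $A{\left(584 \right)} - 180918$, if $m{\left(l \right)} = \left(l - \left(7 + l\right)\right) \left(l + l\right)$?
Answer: $-181460$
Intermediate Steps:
$m{\left(l \right)} = - 14 l$ ($m{\left(l \right)} = \left(l - \left(7 + l\right)\right) 2 l = - 7 \cdot 2 l = - 14 l$)
$A{\left(Z \right)} = 42 - Z$ ($A{\left(Z \right)} = \left(-14\right) \left(-3\right) - Z = 42 - Z$)
$A{\left(584 \right)} - 180918 = \left(42 - 584\right) - 180918 = -542 - 180918 = -181460$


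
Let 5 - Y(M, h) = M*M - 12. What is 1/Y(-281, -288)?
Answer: -1/78944 ≈ -1.2667e-5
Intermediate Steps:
Y(M, h) = 17 - M² (Y(M, h) = 5 - (M*M - 12) = 5 - (M² - 12) = 5 - (-12 + M²) = 5 + (12 - M²) = 17 - M²)
1/Y(-281, -288) = 1/(17 - 1*(-281)²) = 1/(17 - 1*78961) = 1/(17 - 78961) = 1/(-78944) = -1/78944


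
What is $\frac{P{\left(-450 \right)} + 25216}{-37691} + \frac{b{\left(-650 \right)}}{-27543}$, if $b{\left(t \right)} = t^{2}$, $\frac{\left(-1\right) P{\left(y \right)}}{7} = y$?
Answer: $- \frac{16705732238}{1038123213} \approx -16.092$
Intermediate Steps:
$P{\left(y \right)} = - 7 y$
$\frac{P{\left(-450 \right)} + 25216}{-37691} + \frac{b{\left(-650 \right)}}{-27543} = \frac{\left(-7\right) \left(-450\right) + 25216}{-37691} + \frac{\left(-650\right)^{2}}{-27543} = \left(3150 + 25216\right) \left(- \frac{1}{37691}\right) + 422500 \left(- \frac{1}{27543}\right) = 28366 \left(- \frac{1}{37691}\right) - \frac{422500}{27543} = - \frac{28366}{37691} - \frac{422500}{27543} = - \frac{16705732238}{1038123213}$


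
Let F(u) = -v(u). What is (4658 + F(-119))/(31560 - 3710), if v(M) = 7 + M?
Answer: 477/2785 ≈ 0.17127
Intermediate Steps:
F(u) = -7 - u (F(u) = -(7 + u) = -7 - u)
(4658 + F(-119))/(31560 - 3710) = (4658 + (-7 - 1*(-119)))/(31560 - 3710) = (4658 + (-7 + 119))/27850 = (4658 + 112)*(1/27850) = 4770*(1/27850) = 477/2785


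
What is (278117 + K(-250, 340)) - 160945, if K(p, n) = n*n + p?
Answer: 232522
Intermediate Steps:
K(p, n) = p + n**2 (K(p, n) = n**2 + p = p + n**2)
(278117 + K(-250, 340)) - 160945 = (278117 + (-250 + 340**2)) - 160945 = (278117 + (-250 + 115600)) - 160945 = (278117 + 115350) - 160945 = 393467 - 160945 = 232522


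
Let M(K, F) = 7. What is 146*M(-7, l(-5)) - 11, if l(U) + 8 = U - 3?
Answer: 1011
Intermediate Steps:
l(U) = -11 + U (l(U) = -8 + (U - 3) = -8 + (-3 + U) = -11 + U)
146*M(-7, l(-5)) - 11 = 146*7 - 11 = 1022 - 11 = 1011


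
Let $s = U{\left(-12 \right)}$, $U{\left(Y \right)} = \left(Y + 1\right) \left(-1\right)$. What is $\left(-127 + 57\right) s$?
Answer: $-770$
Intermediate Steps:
$U{\left(Y \right)} = -1 - Y$ ($U{\left(Y \right)} = \left(1 + Y\right) \left(-1\right) = -1 - Y$)
$s = 11$ ($s = -1 - -12 = -1 + 12 = 11$)
$\left(-127 + 57\right) s = \left(-127 + 57\right) 11 = \left(-70\right) 11 = -770$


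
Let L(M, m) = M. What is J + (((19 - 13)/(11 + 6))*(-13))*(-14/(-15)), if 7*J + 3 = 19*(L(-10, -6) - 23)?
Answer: -8014/85 ≈ -94.282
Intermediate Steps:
J = -90 (J = -3/7 + (19*(-10 - 23))/7 = -3/7 + (19*(-33))/7 = -3/7 + (1/7)*(-627) = -3/7 - 627/7 = -90)
J + (((19 - 13)/(11 + 6))*(-13))*(-14/(-15)) = -90 + (((19 - 13)/(11 + 6))*(-13))*(-14/(-15)) = -90 + ((6/17)*(-13))*(-14*(-1/15)) = -90 + ((6*(1/17))*(-13))*(14/15) = -90 + ((6/17)*(-13))*(14/15) = -90 - 78/17*14/15 = -90 - 364/85 = -8014/85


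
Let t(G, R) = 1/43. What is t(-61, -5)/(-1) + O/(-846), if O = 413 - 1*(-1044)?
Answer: -1351/774 ≈ -1.7455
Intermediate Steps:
O = 1457 (O = 413 + 1044 = 1457)
t(G, R) = 1/43
t(-61, -5)/(-1) + O/(-846) = (1/43)/(-1) + 1457/(-846) = (1/43)*(-1) + 1457*(-1/846) = -1/43 - 31/18 = -1351/774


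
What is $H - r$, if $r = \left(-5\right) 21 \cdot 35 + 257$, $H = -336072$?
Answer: $-332654$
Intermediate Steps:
$r = -3418$ ($r = \left(-105\right) 35 + 257 = -3675 + 257 = -3418$)
$H - r = -336072 - -3418 = -336072 + 3418 = -332654$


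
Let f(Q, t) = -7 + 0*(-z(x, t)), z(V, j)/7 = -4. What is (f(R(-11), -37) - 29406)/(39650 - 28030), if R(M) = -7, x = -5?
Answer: -29413/11620 ≈ -2.5312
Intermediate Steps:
z(V, j) = -28 (z(V, j) = 7*(-4) = -28)
f(Q, t) = -7 (f(Q, t) = -7 + 0*(-1*(-28)) = -7 + 0*28 = -7 + 0 = -7)
(f(R(-11), -37) - 29406)/(39650 - 28030) = (-7 - 29406)/(39650 - 28030) = -29413/11620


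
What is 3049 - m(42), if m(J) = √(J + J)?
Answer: 3049 - 2*√21 ≈ 3039.8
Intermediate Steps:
m(J) = √2*√J (m(J) = √(2*J) = √2*√J)
3049 - m(42) = 3049 - √2*√42 = 3049 - 2*√21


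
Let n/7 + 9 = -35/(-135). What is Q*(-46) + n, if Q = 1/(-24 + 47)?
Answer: -1706/27 ≈ -63.185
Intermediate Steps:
n = -1652/27 (n = -63 + 7*(-35/(-135)) = -63 + 7*(-35*(-1/135)) = -63 + 7*(7/27) = -63 + 49/27 = -1652/27 ≈ -61.185)
Q = 1/23 ≈ 0.043478
Q*(-46) + n = (1/23)*(-46) - 1652/27 = -2 - 1652/27 = -1706/27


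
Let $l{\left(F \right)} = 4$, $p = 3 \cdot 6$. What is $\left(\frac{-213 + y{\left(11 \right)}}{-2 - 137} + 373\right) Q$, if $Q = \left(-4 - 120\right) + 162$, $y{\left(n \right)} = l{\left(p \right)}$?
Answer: $\frac{1978128}{139} \approx 14231.0$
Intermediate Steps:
$p = 18$
$y{\left(n \right)} = 4$
$Q = 38$ ($Q = -124 + 162 = 38$)
$\left(\frac{-213 + y{\left(11 \right)}}{-2 - 137} + 373\right) Q = \left(\frac{-213 + 4}{-2 - 137} + 373\right) 38 = \left(- \frac{209}{-139} + 373\right) 38 = \left(\left(-209\right) \left(- \frac{1}{139}\right) + 373\right) 38 = \left(\frac{209}{139} + 373\right) 38 = \frac{52056}{139} \cdot 38 = \frac{1978128}{139}$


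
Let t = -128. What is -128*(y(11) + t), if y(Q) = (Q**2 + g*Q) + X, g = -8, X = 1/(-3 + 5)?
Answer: 12096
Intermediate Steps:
X = 1/2 ≈ 0.50000
y(Q) = 1/2 + Q**2 - 8*Q (y(Q) = (Q**2 - 8*Q) + 1/2 = 1/2 + Q**2 - 8*Q)
-128*(y(11) + t) = -128*((1/2 + 11**2 - 8*11) - 128) = -128*((1/2 + 121 - 88) - 128) = -128*(67/2 - 128) = -128*(-189/2) = 12096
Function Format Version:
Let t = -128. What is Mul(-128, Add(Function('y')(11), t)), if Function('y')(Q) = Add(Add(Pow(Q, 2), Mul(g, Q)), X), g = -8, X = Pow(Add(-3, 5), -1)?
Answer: 12096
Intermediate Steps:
X = Rational(1, 2) (X = Pow(2, -1) = Rational(1, 2) ≈ 0.50000)
Function('y')(Q) = Add(Rational(1, 2), Pow(Q, 2), Mul(-8, Q)) (Function('y')(Q) = Add(Add(Pow(Q, 2), Mul(-8, Q)), Rational(1, 2)) = Add(Rational(1, 2), Pow(Q, 2), Mul(-8, Q)))
Mul(-128, Add(Function('y')(11), t)) = Mul(-128, Add(Add(Rational(1, 2), Pow(11, 2), Mul(-8, 11)), -128)) = Mul(-128, Add(Add(Rational(1, 2), 121, -88), -128)) = Mul(-128, Add(Rational(67, 2), -128)) = Mul(-128, Rational(-189, 2)) = 12096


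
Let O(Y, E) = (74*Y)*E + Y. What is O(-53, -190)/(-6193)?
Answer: -745127/6193 ≈ -120.32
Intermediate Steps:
O(Y, E) = Y + 74*E*Y (O(Y, E) = 74*E*Y + Y = Y + 74*E*Y)
O(-53, -190)/(-6193) = -53*(1 + 74*(-190))/(-6193) = -53*(1 - 14060)*(-1/6193) = -53*(-14059)*(-1/6193) = 745127*(-1/6193) = -745127/6193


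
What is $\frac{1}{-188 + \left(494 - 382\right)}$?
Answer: $- \frac{1}{76} \approx -0.013158$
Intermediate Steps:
$\frac{1}{-188 + \left(494 - 382\right)} = \frac{1}{-188 + 112} = \frac{1}{-76} = - \frac{1}{76}$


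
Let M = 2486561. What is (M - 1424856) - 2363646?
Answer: -1301941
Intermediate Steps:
(M - 1424856) - 2363646 = (2486561 - 1424856) - 2363646 = 1061705 - 2363646 = -1301941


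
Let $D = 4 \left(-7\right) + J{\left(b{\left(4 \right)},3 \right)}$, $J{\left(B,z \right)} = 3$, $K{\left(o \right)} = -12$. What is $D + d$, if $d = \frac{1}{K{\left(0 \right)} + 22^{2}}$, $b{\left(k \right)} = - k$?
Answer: $- \frac{11799}{472} \approx -24.998$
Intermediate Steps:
$D = -25$ ($D = 4 \left(-7\right) + 3 = -28 + 3 = -25$)
$d = \frac{1}{472}$ ($d = \frac{1}{-12 + 22^{2}} = \frac{1}{-12 + 484} = \frac{1}{472} \approx 0.0021186$)
$D + d = -25 + \frac{1}{472} = - \frac{11799}{472}$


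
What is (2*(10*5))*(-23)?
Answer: -2300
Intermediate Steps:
(2*(10*5))*(-23) = (2*50)*(-23) = 100*(-23) = -2300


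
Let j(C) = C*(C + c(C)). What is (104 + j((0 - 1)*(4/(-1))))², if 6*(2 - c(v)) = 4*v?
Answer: 123904/9 ≈ 13767.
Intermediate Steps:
c(v) = 2 - 2*v/3
j(C) = C*(2 + C/3) (j(C) = C*(C + (2 - 2*C/3)) = C*(2 + C/3))
(104 + j((0 - 1)*(4/(-1))))² = (104 + ((0 - 1)*(4/(-1)))*(6 + (0 - 1)*(4/(-1)))/3)² = (104 + (-4*(-1))*(6 - 4*(-1))/3)² = (104 + (-1*(-4))*(6 - 1*(-4))/3)² = (104 + (⅓)*4*(6 + 4))² = (104 + (⅓)*4*10)² = (104 + 40/3)² = (352/3)² = 123904/9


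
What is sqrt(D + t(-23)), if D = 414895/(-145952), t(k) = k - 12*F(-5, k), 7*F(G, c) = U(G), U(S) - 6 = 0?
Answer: I*sqrt(2356920166174)/255416 ≈ 6.0107*I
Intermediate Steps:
U(S) = 6 (U(S) = 6 + 0 = 6)
F(G, c) = 6/7 (F(G, c) = (1/7)*6 = 6/7)
t(k) = -72/7 + k (t(k) = k - 12*6/7 = k - 72/7 = -72/7 + k)
D = -414895/145952 (D = 414895*(-1/145952) = -414895/145952 ≈ -2.8427)
sqrt(D + t(-23)) = sqrt(-414895/145952 + (-72/7 - 23)) = sqrt(-414895/145952 - 233/7) = sqrt(-36911081/1021664) = I*sqrt(2356920166174)/255416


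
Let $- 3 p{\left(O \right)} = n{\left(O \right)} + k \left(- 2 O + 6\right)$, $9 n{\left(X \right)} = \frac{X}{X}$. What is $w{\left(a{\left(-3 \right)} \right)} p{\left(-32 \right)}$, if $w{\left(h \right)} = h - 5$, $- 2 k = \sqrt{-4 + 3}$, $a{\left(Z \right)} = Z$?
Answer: $\frac{8}{27} - \frac{280 i}{3} \approx 0.2963 - 93.333 i$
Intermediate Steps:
$k = - \frac{i}{2}$ ($k = - \frac{\sqrt{-4 + 3}}{2} = - \frac{\sqrt{-1}}{2} = - \frac{i}{2} \approx - 0.5 i$)
$n{\left(X \right)} = \frac{1}{9}$ ($n{\left(X \right)} = \frac{X \frac{1}{X}}{9} = \frac{1}{9} \cdot 1 = \frac{1}{9}$)
$w{\left(h \right)} = -5 + h$ ($w{\left(h \right)} = h - 5 = -5 + h$)
$p{\left(O \right)} = - \frac{1}{27} + \frac{i \left(6 - 2 O\right)}{6}$ ($p{\left(O \right)} = - \frac{\frac{1}{9} + - \frac{i}{2} \left(- 2 O + 6\right)}{3} = - \frac{\frac{1}{9} + - \frac{i}{2} \left(6 - 2 O\right)}{3} = - \frac{\frac{1}{9} - \frac{i \left(6 - 2 O\right)}{2}}{3} = - \frac{1}{27} + \frac{i \left(6 - 2 O\right)}{6}$)
$w{\left(a{\left(-3 \right)} \right)} p{\left(-32 \right)} = \left(-5 - 3\right) \left(- \frac{1}{27} + i - \frac{1}{3} i \left(-32\right)\right) = - 8 \left(- \frac{1}{27} + i + \frac{32 i}{3}\right) = - 8 \left(- \frac{1}{27} + \frac{35 i}{3}\right) = \frac{8}{27} - \frac{280 i}{3}$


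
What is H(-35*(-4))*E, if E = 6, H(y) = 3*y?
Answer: 2520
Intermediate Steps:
H(-35*(-4))*E = (3*(-35*(-4)))*6 = (3*140)*6 = 420*6 = 2520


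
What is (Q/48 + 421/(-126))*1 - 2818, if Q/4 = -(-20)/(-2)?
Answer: -177797/63 ≈ -2822.2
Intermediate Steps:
Q = -40 (Q = 4*(-(-20)/(-2)) = 4*(-(-20)*(-1)/2) = 4*(-4*5/2) = 4*(-10) = -40)
(Q/48 + 421/(-126))*1 - 2818 = (-40/48 + 421/(-126))*1 - 2818 = (-40*1/48 + 421*(-1/126))*1 - 2818 = (-5/6 - 421/126)*1 - 2818 = -263/63*1 - 2818 = -263/63 - 2818 = -177797/63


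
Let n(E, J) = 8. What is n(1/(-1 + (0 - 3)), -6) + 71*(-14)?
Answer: -986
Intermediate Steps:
n(1/(-1 + (0 - 3)), -6) + 71*(-14) = 8 + 71*(-14) = 8 - 994 = -986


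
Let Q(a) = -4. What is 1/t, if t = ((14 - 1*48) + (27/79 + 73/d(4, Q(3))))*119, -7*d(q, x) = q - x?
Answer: -632/7335279 ≈ -8.6159e-5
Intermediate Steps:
d(q, x) = -q/7 + x/7 (d(q, x) = -(q - x)/7 = -q/7 + x/7)
t = -7335279/632 (t = ((14 - 1*48) + (27/79 + 73/(-⅐*4 + (⅐)*(-4))))*119 = ((14 - 48) + (27*(1/79) + 73/(-4/7 - 4/7)))*119 = (-34 + (27/79 + 73/(-8/7)))*119 = (-34 + (27/79 + 73*(-7/8)))*119 = (-34 + (27/79 - 511/8))*119 = (-34 - 40153/632)*119 = -61641/632*119 = -7335279/632 ≈ -11606.)
1/t = 1/(-7335279/632) = -632/7335279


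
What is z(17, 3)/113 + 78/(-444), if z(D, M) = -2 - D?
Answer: -2875/8362 ≈ -0.34382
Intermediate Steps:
z(17, 3)/113 + 78/(-444) = (-2 - 1*17)/113 + 78/(-444) = (-2 - 17)*(1/113) + 78*(-1/444) = -19*1/113 - 13/74 = -19/113 - 13/74 = -2875/8362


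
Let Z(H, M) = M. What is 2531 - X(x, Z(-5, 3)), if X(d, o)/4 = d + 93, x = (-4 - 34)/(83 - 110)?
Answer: 58141/27 ≈ 2153.4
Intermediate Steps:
x = 38/27 (x = -38/(-27) = -38*(-1/27) = 38/27 ≈ 1.4074)
X(d, o) = 372 + 4*d (X(d, o) = 4*(d + 93) = 4*(93 + d) = 372 + 4*d)
2531 - X(x, Z(-5, 3)) = 2531 - (372 + 4*(38/27)) = 2531 - (372 + 152/27) = 2531 - 1*10196/27 = 2531 - 10196/27 = 58141/27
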